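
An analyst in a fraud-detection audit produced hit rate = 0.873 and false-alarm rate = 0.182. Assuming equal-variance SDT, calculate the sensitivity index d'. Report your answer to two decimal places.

z(H) = 1.141
z(FA) = -0.908
d' = z(H) − z(FA) = 1.141 − (-0.908) = 2.049

d' = 2.05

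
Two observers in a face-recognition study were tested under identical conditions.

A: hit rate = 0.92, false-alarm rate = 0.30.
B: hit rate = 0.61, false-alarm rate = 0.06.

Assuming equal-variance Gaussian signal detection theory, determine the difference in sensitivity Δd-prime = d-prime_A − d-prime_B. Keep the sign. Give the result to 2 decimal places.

Δd-prime = 0.10

A: z(0.92) = 1.405, z(0.30) = -0.524, d' = 1.929
B: z(0.61) = 0.279, z(0.06) = -1.555, d' = 1.834
Δd' = d'_A − d'_B = 1.929 − 1.834 = 0.095
A has the higher sensitivity.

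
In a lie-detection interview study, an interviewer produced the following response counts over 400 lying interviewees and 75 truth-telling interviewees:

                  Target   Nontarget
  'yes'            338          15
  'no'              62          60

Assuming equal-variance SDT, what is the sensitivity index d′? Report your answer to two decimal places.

d′ = 1.86

H = 338/400 = 0.8450
FA = 15/75 = 0.2000
z(H) = z(0.8450) = 1.0152
z(FA) = z(0.2000) = -0.8416
d' = z(H) − z(FA) = 1.0152 − (-0.8416) = 1.8568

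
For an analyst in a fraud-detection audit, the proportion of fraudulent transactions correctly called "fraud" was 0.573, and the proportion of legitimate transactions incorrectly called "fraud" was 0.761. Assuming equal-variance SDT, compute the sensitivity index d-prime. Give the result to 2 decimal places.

d-prime = -0.53

z(H) = z(0.573) = 0.184
z(FA) = z(0.761) = 0.710
d' = z(H) − z(FA) = 0.184 − 0.710 = -0.526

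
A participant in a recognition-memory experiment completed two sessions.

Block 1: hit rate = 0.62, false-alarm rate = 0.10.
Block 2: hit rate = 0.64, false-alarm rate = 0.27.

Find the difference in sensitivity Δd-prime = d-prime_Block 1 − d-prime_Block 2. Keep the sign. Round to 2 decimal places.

Δd-prime = 0.62

Block 1: z(0.62) = 0.305, z(0.10) = -1.282, d' = 1.587
Block 2: z(0.64) = 0.358, z(0.27) = -0.613, d' = 0.971
Δd' = d'_Block 1 − d'_Block 2 = 1.587 − 0.971 = 0.616
Block 1 has the higher sensitivity.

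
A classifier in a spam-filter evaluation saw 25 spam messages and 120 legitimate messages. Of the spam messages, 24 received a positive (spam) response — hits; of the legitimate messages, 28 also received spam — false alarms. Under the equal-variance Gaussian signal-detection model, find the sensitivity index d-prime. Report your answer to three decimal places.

H = 24/25 = 0.9600
FA = 28/120 = 0.2333
z(0.9600) = 1.7507, z(0.2333) = -0.7280
d' = z(H) − z(FA) = 1.7507 − (-0.7280) = 2.4787

d-prime = 2.479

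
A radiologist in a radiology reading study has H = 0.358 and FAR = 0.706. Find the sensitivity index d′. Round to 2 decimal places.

Φ⁻¹(H) = -0.3638
Φ⁻¹(FA) = 0.5417
d' = z(H) − z(FA) = -0.3638 − 0.5417 = -0.9055

d′ = -0.91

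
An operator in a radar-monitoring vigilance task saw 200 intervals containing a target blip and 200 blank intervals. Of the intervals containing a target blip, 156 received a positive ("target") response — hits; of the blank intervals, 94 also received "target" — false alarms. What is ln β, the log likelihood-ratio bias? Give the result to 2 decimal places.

ln β = -0.30

H = 156/200 = 0.7800
FA = 94/200 = 0.4700
Φ⁻¹(H) = Φ⁻¹(0.7800) = 0.772
Φ⁻¹(FA) = Φ⁻¹(0.4700) = -0.075
ln β = −½·[z(H)² − z(FA)²] = −0.5 × (0.596 − 0.006) = -0.295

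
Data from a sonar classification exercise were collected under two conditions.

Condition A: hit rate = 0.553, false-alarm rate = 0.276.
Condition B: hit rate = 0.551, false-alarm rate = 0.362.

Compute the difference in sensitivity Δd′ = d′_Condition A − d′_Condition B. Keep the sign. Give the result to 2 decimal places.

Condition A: z(0.553) = 0.133, z(0.276) = -0.595, d' = 0.728
Condition B: z(0.551) = 0.128, z(0.362) = -0.353, d' = 0.481
Δd' = d'_Condition A − d'_Condition B = 0.728 − 0.481 = 0.247
Condition A has the higher sensitivity.

Δd′ = 0.25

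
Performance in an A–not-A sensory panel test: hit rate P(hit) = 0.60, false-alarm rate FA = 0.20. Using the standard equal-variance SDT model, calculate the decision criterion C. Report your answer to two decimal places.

Φ⁻¹(0.60) = 0.253, Φ⁻¹(0.20) = -0.842
c = −½·[z(H) + z(FA)] = −0.5 × (0.253 + (-0.842)) = 0.2945
c > 0: the taster has a conservative response bias.

C = 0.29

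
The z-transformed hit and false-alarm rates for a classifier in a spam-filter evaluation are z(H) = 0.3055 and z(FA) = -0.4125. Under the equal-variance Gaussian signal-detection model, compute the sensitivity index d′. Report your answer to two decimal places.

d' = z(H) − z(FA) = 0.3055 − (-0.4125) = 0.7180

d′ = 0.72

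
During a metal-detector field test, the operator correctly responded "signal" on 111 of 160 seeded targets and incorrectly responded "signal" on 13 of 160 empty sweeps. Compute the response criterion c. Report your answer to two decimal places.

H = 111/160 = 0.6937
FA = 13/160 = 0.0813
z(0.6937) = 0.506, z(0.0813) = -1.396
c = −½·[z(H) + z(FA)] = −0.5 × (0.506 + (-1.396)) = 0.445
c > 0: the operator has a conservative response bias.

c = 0.45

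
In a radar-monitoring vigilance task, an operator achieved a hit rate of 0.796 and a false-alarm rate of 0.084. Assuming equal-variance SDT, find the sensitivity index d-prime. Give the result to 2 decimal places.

d-prime = 2.21

z(0.796) = 0.827, z(0.084) = -1.379
d' = z(H) − z(FA) = 0.827 − (-1.379) = 2.206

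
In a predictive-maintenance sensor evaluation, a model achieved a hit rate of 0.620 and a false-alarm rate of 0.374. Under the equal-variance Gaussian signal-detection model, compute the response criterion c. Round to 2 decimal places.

c = 0.01

Φ⁻¹(0.620) = 0.305, Φ⁻¹(0.374) = -0.321
c = −½·[z(H) + z(FA)] = −0.5 × (0.305 + (-0.321)) = 0.008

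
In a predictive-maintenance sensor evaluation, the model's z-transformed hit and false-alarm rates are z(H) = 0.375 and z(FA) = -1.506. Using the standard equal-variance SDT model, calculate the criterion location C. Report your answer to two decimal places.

c = −½·[z(H) + z(FA)] = −½·(0.375 + (-1.506)) = 0.5655

C = 0.57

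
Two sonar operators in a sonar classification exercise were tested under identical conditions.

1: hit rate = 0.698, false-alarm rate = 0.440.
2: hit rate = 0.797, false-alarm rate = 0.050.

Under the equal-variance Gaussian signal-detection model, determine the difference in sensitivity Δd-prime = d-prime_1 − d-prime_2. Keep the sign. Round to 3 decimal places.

1: z(0.698) = 0.5187, z(0.440) = -0.1510, d' = 0.6697
2: z(0.797) = 0.8310, z(0.050) = -1.6449, d' = 2.4759
Δd' = d'_1 − d'_2 = 0.6697 − 2.4759 = -1.8062
2 has the higher sensitivity.

Δd-prime = -1.806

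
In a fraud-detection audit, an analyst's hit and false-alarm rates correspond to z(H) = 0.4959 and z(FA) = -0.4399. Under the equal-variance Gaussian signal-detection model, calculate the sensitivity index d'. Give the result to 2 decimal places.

d' = 0.94

d' = z(H) − z(FA) = 0.4959 − (-0.4399) = 0.9358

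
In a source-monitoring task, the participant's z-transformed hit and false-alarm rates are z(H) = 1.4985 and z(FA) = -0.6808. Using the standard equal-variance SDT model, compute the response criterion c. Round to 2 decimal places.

c = -0.41

c = −½·[z(H) + z(FA)] = −½·(1.4985 + (-0.6808)) = -0.40885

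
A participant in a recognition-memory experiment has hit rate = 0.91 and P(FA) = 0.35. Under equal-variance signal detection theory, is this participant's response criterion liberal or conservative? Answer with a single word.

z(H) = 1.341, z(FA) = -0.385
c = −½·(z(H) + z(FA)) = -0.478
c < 0 → liberal criterion (biased toward responding “yes”).

liberal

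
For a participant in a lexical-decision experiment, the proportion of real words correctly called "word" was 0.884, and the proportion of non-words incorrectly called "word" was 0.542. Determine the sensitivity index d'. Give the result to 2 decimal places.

d' = 1.09

Φ⁻¹(H) = 1.195
Φ⁻¹(FA) = 0.105
d' = z(H) − z(FA) = 1.195 − 0.105 = 1.090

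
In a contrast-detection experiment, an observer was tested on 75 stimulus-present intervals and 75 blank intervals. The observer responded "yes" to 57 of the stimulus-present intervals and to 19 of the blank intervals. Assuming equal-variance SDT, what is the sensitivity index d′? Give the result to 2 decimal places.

H = 57/75 = 0.7600
FA = 19/75 = 0.2533
z(H) = z(0.7600) = 0.706
z(FA) = z(0.2533) = -0.664
d' = z(H) − z(FA) = 0.706 − (-0.664) = 1.370

d′ = 1.37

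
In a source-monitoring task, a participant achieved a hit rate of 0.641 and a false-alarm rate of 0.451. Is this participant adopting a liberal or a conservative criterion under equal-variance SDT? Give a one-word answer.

liberal

z(H) = 0.361, z(FA) = -0.123
c = −½·(z(H) + z(FA)) = -0.119
c < 0 → liberal criterion (biased toward responding “yes”).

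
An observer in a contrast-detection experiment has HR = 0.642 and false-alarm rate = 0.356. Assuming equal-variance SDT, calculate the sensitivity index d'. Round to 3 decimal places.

d' = 0.733

Φ⁻¹(H) = 0.3638
Φ⁻¹(FA) = -0.3692
d' = z(H) − z(FA) = 0.3638 − (-0.3692) = 0.7330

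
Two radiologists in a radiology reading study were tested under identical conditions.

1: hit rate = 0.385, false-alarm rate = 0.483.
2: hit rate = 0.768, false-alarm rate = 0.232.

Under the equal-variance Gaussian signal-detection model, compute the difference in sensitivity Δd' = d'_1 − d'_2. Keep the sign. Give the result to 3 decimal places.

Δd' = -1.714

1: z(0.385) = -0.2924, z(0.483) = -0.0426, d' = -0.2498
2: z(0.768) = 0.7323, z(0.232) = -0.7323, d' = 1.4646
Δd' = d'_1 − d'_2 = -0.2498 − 1.4646 = -1.7144
2 has the higher sensitivity.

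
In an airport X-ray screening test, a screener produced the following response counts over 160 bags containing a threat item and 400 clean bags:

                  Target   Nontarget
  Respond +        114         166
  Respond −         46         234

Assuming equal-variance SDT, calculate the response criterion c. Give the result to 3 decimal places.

c = -0.173

H = 114/160 = 0.7125
FA = 166/400 = 0.4150
z(H) = 0.5607
z(FA) = -0.2147
c = −½·[z(H) + z(FA)] = −0.5 × (0.5607 + (-0.2147)) = -0.1730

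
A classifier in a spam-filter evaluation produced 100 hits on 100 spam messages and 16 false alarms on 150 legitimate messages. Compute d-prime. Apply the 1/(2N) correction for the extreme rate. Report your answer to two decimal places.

The hit rate is 100/100 = 1, so apply the 1/(2N) correction: H → 1 − 1/(2·100) = 0.99500.
z(H) = z(0.99500) = 2.576
z(FA) = z(0.10667) = -1.244
d' = 2.576 − (-1.244) = 3.820

d-prime = 3.82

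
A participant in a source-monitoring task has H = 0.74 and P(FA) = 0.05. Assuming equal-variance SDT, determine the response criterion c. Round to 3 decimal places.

c = 0.501

z(H) = 0.6433
z(FA) = -1.6449
c = −½·[z(H) + z(FA)] = −0.5 × (0.6433 + (-1.6449)) = 0.5008
c > 0: the participant has a conservative response bias.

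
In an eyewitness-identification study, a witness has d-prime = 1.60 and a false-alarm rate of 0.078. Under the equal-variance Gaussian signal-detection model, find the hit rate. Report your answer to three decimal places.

hit rate = 0.572

z(false-alarm rate) = z(0.078) = -1.4187
z(H) = z(FA) + d' = -1.4187 + 1.60 = 0.1813
hit rate = Φ(0.1813) = 0.5719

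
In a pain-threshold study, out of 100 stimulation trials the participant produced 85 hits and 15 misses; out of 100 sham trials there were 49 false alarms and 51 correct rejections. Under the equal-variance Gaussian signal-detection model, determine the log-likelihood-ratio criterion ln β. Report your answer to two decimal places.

ln β = -0.54

H = 85/100 = 0.8500
FA = 49/100 = 0.4900
Φ⁻¹(0.8500) = 1.036, Φ⁻¹(0.4900) = -0.025
ln β = −½·[z(H)² − z(FA)²] = −0.5 × (1.073 − 0.001) = -0.536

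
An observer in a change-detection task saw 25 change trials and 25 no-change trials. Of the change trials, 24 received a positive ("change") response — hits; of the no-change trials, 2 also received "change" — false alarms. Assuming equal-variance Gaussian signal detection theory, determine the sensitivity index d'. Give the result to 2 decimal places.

d' = 3.16

H = 24/25 = 0.9600
FA = 2/25 = 0.0800
z(H) = z(0.9600) = 1.7507
z(FA) = z(0.0800) = -1.4051
d' = z(H) − z(FA) = 1.7507 − (-1.4051) = 3.1558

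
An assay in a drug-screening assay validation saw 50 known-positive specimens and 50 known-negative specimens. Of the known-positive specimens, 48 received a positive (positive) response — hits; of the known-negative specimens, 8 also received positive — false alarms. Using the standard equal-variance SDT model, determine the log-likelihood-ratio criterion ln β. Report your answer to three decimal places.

H = 48/50 = 0.9600
FA = 8/50 = 0.1600
Φ⁻¹(H) = 1.7507
Φ⁻¹(FA) = -0.9945
ln β = −½·[z(H)² − z(FA)²] = −0.5 × (3.0650 − 0.9890) = -1.0380

ln β = -1.038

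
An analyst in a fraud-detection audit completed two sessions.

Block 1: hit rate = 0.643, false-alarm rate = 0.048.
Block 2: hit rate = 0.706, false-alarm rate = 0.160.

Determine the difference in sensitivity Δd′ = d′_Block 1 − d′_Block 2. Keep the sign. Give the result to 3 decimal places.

Δd′ = 0.495

Block 1: z(0.643) = 0.3665, z(0.048) = -1.6646, d' = 2.0311
Block 2: z(0.706) = 0.5417, z(0.160) = -0.9945, d' = 1.5362
Δd' = d'_Block 1 − d'_Block 2 = 2.0311 − 1.5362 = 0.4949
Block 1 has the higher sensitivity.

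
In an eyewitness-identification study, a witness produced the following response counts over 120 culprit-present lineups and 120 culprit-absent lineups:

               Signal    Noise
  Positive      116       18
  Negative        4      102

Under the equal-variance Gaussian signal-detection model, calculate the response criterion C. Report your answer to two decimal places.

C = -0.40

H = 116/120 = 0.9667
FA = 18/120 = 0.1500
z(0.9667) = 1.834, z(0.1500) = -1.036
c = −½·[z(H) + z(FA)] = −0.5 × (1.834 + (-1.036)) = -0.399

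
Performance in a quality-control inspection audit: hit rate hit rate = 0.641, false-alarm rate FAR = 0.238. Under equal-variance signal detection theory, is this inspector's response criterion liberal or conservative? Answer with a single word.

z(H) = 0.361, z(FA) = -0.713
c = −½·(z(H) + z(FA)) = 0.176
c > 0 → conservative criterion (biased toward responding “no”).

conservative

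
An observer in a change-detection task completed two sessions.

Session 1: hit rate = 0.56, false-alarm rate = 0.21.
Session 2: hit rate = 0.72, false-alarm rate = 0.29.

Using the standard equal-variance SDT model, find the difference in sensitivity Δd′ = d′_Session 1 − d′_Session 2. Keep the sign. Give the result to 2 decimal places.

Session 1: z(0.56) = 0.151, z(0.21) = -0.806, d' = 0.957
Session 2: z(0.72) = 0.583, z(0.29) = -0.553, d' = 1.136
Δd' = d'_Session 1 − d'_Session 2 = 0.957 − 1.136 = -0.179
Session 2 has the higher sensitivity.

Δd′ = -0.18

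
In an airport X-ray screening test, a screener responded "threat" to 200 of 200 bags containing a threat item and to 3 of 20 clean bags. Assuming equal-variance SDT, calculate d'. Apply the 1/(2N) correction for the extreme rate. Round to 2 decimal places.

d' = 3.84

The hit rate is 200/200 = 1, so apply the 1/(2N) correction: H → 1 − 1/(2·200) = 0.99750.
z(H) = z(0.99750) = 2.807
z(FA) = z(0.15000) = -1.036
d' = 2.807 − (-1.036) = 3.843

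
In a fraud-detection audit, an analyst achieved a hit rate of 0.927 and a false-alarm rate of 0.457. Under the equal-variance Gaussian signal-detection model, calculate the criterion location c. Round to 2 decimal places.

c = -0.67

z(0.927) = 1.454, z(0.457) = -0.108
c = −½·[z(H) + z(FA)] = −0.5 × (1.454 + (-0.108)) = -0.673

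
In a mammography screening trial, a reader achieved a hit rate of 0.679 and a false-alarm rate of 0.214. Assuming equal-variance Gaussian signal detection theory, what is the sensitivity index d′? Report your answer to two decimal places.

d′ = 1.26

z(H) = z(0.679) = 0.465
z(FA) = z(0.214) = -0.793
d' = z(H) − z(FA) = 0.465 − (-0.793) = 1.258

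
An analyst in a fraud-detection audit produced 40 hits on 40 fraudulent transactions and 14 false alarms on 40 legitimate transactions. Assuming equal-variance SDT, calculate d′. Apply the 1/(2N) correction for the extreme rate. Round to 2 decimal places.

The hit rate is 40/40 = 1, so apply the 1/(2N) correction: H → 1 − 1/(2·40) = 0.98750.
z(H) = z(0.98750) = 2.241
z(FA) = z(0.35000) = -0.385
d' = 2.241 − (-0.385) = 2.626

d′ = 2.63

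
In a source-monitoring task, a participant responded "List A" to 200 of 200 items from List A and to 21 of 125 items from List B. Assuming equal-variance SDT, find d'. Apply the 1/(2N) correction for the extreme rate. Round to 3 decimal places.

The hit rate is 200/200 = 1, so apply the 1/(2N) correction: H → 1 − 1/(2·200) = 0.99750.
z(H) = z(0.99750) = 2.8070
z(FA) = z(0.16800) = -0.9621
d' = 2.8070 − (-0.9621) = 3.7691

d' = 3.769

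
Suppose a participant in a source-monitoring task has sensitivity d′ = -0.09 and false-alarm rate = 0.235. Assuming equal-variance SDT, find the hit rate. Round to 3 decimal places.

hit rate = 0.208

z(false-alarm rate) = z(0.235) = -0.7225
z(H) = z(FA) + d' = -0.7225 + (-0.09) = -0.8125
hit rate = Φ(-0.8125) = 0.2083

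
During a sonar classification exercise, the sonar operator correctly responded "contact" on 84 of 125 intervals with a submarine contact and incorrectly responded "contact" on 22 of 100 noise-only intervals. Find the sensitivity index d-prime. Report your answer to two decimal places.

d-prime = 1.22

H = 84/125 = 0.6720
FA = 22/100 = 0.2200
z(H) = 0.4454
z(FA) = -0.7722
d' = z(H) − z(FA) = 0.4454 − (-0.7722) = 1.2176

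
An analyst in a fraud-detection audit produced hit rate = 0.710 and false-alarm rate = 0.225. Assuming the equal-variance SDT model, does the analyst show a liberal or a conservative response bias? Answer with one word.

z(H) = 0.553, z(FA) = -0.755
c = −½·(z(H) + z(FA)) = 0.101
c > 0 → conservative criterion (biased toward responding “no”).

conservative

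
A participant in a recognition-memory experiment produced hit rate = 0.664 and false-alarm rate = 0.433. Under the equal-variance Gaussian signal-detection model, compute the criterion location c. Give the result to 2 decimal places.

Φ⁻¹(H) = Φ⁻¹(0.664) = 0.423
Φ⁻¹(FA) = Φ⁻¹(0.433) = -0.169
c = −½·[z(H) + z(FA)] = −0.5 × (0.423 + (-0.169)) = -0.127
c < 0: the participant has a liberal response bias.

c = -0.13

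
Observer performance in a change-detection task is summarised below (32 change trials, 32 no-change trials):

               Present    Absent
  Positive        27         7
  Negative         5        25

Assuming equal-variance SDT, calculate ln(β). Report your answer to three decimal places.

ln β = -0.209

H = 27/32 = 0.8438
FA = 7/32 = 0.2188
z(H) = z(0.8438) = 1.0102
z(FA) = z(0.2188) = -0.7763
ln β = −½·[z(H)² − z(FA)²] = −0.5 × (1.0205 − 0.6026) = -0.20895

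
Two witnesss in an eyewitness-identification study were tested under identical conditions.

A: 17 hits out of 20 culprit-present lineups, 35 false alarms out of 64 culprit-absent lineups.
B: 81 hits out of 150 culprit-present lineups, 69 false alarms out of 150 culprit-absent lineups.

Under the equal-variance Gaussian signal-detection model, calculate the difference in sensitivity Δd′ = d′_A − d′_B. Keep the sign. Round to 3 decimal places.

Δd′ = 0.718

A: z(0.8500) = 1.0364, z(0.5469) = 0.1178, d' = 0.9186
B: z(0.5400) = 0.1004, z(0.4600) = -0.1004, d' = 0.2008
Δd' = d'_A − d'_B = 0.9186 − 0.2008 = 0.7178
A has the higher sensitivity.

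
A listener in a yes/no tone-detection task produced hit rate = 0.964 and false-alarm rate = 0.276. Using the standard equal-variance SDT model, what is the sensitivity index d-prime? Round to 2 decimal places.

z(H) = z(0.964) = 1.7991
z(FA) = z(0.276) = -0.5948
d' = z(H) − z(FA) = 1.7991 − (-0.5948) = 2.3939

d-prime = 2.39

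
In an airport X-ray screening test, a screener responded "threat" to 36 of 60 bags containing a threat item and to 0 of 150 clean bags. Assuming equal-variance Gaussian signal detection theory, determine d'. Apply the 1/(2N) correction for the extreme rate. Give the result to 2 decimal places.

The false-alarm rate is 0/150 = 0, so apply the 1/(2N) correction: FA → 1/(2·150) = 0.00333.
z(H) = z(0.60000) = 0.253
z(FA) = z(0.00333) = -2.713
d' = 0.253 − (-2.713) = 2.966

d' = 2.97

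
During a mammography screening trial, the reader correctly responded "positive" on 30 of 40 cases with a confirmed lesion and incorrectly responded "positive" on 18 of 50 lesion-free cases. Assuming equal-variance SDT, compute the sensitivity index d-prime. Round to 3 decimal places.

d-prime = 1.033

H = 30/40 = 0.7500
FA = 18/50 = 0.3600
Φ⁻¹(H) = 0.6745
Φ⁻¹(FA) = -0.3585
d' = z(H) − z(FA) = 0.6745 − (-0.3585) = 1.0330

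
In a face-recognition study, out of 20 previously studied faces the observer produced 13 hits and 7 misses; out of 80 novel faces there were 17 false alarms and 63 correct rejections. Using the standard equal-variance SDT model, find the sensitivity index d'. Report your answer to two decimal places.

d' = 1.18

H = 13/20 = 0.6500
FA = 17/80 = 0.2125
Φ⁻¹(0.6500) = 0.3853, Φ⁻¹(0.2125) = -0.7978
d' = z(H) − z(FA) = 0.3853 − (-0.7978) = 1.1831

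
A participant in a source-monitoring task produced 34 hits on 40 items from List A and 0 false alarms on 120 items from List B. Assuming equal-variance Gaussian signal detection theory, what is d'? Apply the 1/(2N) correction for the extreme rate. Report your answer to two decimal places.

The false-alarm rate is 0/120 = 0, so apply the 1/(2N) correction: FA → 1/(2·120) = 0.00417.
z(H) = z(0.85000) = 1.036
z(FA) = z(0.00417) = -2.638
d' = 1.036 − (-2.638) = 3.674

d' = 3.67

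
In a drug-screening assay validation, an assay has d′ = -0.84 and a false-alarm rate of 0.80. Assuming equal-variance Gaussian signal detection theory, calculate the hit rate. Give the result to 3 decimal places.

hit rate = 0.501

z(false-alarm rate) = z(0.80) = 0.8416
z(H) = z(FA) + d' = 0.8416 + (-0.84) = 0.0016
hit rate = Φ(0.0016) = 0.5006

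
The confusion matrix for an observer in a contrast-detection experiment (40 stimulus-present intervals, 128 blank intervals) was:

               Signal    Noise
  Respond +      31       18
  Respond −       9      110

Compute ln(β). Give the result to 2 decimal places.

ln β = 0.30

H = 31/40 = 0.7750
FA = 18/128 = 0.1406
z(H) = 0.755
z(FA) = -1.078
ln β = −½·[z(H)² − z(FA)²] = −0.5 × (0.570 − 1.162) = 0.296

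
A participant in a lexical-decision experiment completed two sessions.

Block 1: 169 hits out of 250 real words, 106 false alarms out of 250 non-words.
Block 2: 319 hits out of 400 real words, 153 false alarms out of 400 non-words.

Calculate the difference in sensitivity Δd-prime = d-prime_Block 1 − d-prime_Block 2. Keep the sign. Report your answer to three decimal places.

Δd-prime = -0.483

Block 1: z(0.6760) = 0.4565, z(0.4240) = -0.1917, d' = 0.6482
Block 2: z(0.7975) = 0.8327, z(0.3825) = -0.2989, d' = 1.1316
Δd' = d'_Block 1 − d'_Block 2 = 0.6482 − 1.1316 = -0.4834
Block 2 has the higher sensitivity.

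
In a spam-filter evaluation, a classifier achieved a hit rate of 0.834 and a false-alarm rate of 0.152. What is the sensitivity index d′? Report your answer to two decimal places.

d′ = 2.00

Φ⁻¹(0.834) = 0.9701, Φ⁻¹(0.152) = -1.0279
d' = z(H) − z(FA) = 0.9701 − (-1.0279) = 1.9980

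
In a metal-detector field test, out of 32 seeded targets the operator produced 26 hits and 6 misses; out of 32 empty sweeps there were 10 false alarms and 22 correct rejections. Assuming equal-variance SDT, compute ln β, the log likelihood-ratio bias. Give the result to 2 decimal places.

ln β = -0.27

H = 26/32 = 0.8125
FA = 10/32 = 0.3125
Φ⁻¹(H) = Φ⁻¹(0.8125) = 0.887
Φ⁻¹(FA) = Φ⁻¹(0.3125) = -0.489
ln β = −½·[z(H)² − z(FA)²] = −0.5 × (0.787 − 0.239) = -0.274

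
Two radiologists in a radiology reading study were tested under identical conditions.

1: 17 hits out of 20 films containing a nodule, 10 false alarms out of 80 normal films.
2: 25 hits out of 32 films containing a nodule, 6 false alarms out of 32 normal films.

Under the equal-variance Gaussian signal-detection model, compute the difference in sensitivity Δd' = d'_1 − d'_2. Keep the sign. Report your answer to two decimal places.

1: z(0.8500) = 1.036, z(0.1250) = -1.150, d' = 2.186
2: z(0.7812) = 0.776, z(0.1875) = -0.887, d' = 1.663
Δd' = d'_1 − d'_2 = 2.186 − 1.663 = 0.523
1 has the higher sensitivity.

Δd' = 0.52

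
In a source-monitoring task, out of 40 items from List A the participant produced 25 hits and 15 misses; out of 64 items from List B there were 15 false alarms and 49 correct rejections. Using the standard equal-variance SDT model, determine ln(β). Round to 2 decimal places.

H = 25/40 = 0.6250
FA = 15/64 = 0.2344
Φ⁻¹(0.6250) = 0.319, Φ⁻¹(0.2344) = -0.724
ln β = −½·[z(H)² − z(FA)²] = −0.5 × (0.102 − 0.524) = 0.211

ln β = 0.21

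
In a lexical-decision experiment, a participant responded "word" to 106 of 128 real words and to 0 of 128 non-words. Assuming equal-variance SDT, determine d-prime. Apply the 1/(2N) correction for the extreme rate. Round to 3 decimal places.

The false-alarm rate is 0/128 = 0, so apply the 1/(2N) correction: FA → 1/(2·128) = 0.00391.
z(H) = z(0.82812) = 0.9468
z(FA) = z(0.00391) = -2.6597
d' = 0.9468 − (-2.6597) = 3.6065

d-prime = 3.607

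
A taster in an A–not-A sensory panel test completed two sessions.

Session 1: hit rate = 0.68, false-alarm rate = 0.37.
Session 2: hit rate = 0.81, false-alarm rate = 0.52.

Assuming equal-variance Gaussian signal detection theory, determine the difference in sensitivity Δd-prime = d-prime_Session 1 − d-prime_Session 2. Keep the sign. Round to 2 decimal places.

Session 1: z(0.68) = 0.468, z(0.37) = -0.332, d' = 0.800
Session 2: z(0.81) = 0.878, z(0.52) = 0.050, d' = 0.828
Δd' = d'_Session 1 − d'_Session 2 = 0.800 − 0.828 = -0.028
Session 2 has the higher sensitivity.

Δd-prime = -0.03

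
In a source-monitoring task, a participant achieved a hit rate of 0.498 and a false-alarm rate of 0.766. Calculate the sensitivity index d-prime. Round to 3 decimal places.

d-prime = -0.731

Φ⁻¹(0.498) = -0.0050, Φ⁻¹(0.766) = 0.7257
d' = z(H) − z(FA) = -0.0050 − 0.7257 = -0.7307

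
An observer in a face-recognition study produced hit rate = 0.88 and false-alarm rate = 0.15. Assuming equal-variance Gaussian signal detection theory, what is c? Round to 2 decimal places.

c = -0.07

Φ⁻¹(H) = 1.1750
Φ⁻¹(FA) = -1.0364
c = −½·[z(H) + z(FA)] = −0.5 × (1.1750 + (-1.0364)) = -0.0693
c < 0: the observer has a liberal response bias.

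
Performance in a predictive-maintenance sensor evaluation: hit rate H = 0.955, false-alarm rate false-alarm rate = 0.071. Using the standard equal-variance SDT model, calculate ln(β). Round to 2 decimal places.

ln β = -0.36

z(H) = 1.695
z(FA) = -1.468
ln β = −½·[z(H)² − z(FA)²] = −0.5 × (2.873 − 2.155) = -0.359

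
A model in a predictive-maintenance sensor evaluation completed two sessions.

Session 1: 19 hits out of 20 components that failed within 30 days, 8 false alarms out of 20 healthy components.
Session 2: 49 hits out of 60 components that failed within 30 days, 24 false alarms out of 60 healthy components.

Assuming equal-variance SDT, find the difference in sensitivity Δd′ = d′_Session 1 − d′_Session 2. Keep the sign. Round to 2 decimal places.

Δd′ = 0.74

Session 1: z(0.9500) = 1.645, z(0.4000) = -0.253, d' = 1.898
Session 2: z(0.8167) = 0.903, z(0.4000) = -0.253, d' = 1.156
Δd' = d'_Session 1 − d'_Session 2 = 1.898 − 1.156 = 0.742
Session 1 has the higher sensitivity.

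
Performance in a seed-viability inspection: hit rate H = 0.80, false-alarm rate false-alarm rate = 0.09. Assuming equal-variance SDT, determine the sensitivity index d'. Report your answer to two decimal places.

d' = 2.18

Φ⁻¹(H) = 0.842
Φ⁻¹(FA) = -1.341
d' = z(H) − z(FA) = 0.842 − (-1.341) = 2.183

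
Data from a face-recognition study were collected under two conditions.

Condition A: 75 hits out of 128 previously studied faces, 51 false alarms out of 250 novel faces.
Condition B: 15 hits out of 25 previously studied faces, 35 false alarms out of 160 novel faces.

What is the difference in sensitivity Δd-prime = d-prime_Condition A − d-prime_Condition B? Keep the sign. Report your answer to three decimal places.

Condition A: z(0.5859) = 0.2170, z(0.2040) = -0.8274, d' = 1.0444
Condition B: z(0.6000) = 0.2533, z(0.2188) = -0.7763, d' = 1.0296
Δd' = d'_Condition A − d'_Condition B = 1.0444 − 1.0296 = 0.0148
Condition A has the higher sensitivity.

Δd-prime = 0.015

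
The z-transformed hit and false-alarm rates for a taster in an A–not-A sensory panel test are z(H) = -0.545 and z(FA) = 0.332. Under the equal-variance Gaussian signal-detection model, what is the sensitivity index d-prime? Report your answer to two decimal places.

d' = z(H) − z(FA) = -0.545 − 0.332 = -0.877

d-prime = -0.88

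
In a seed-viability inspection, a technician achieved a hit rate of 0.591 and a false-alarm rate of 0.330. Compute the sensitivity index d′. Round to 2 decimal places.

d′ = 0.67

z(H) = z(0.591) = 0.2301
z(FA) = z(0.330) = -0.4399
d' = z(H) − z(FA) = 0.2301 − (-0.4399) = 0.6700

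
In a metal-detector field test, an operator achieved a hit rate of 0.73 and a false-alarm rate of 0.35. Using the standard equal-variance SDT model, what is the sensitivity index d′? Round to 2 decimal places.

d′ = 1.00

Φ⁻¹(H) = Φ⁻¹(0.73) = 0.6128
Φ⁻¹(FA) = Φ⁻¹(0.35) = -0.3853
d' = z(H) − z(FA) = 0.6128 − (-0.3853) = 0.9981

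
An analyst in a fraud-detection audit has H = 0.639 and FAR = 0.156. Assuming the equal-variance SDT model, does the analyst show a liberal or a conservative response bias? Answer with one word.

z(H) = 0.356, z(FA) = -1.011
c = −½·(z(H) + z(FA)) = 0.3275
c > 0 → conservative criterion (biased toward responding “no”).

conservative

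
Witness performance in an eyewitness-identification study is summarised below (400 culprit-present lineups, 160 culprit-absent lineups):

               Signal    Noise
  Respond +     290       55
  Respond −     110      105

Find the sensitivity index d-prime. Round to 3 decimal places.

H = 290/400 = 0.7250
FA = 55/160 = 0.3438
z(H) = z(0.7250) = 0.5978
z(FA) = z(0.3438) = -0.4021
d' = z(H) − z(FA) = 0.5978 − (-0.4021) = 0.9999

d-prime = 1.000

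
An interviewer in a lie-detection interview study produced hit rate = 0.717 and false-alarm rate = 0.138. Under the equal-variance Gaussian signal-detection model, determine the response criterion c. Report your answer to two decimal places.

z(H) = z(0.717) = 0.574
z(FA) = z(0.138) = -1.089
c = −½·[z(H) + z(FA)] = −0.5 × (0.574 + (-1.089)) = 0.2575
c > 0: the interviewer has a conservative response bias.

c = 0.26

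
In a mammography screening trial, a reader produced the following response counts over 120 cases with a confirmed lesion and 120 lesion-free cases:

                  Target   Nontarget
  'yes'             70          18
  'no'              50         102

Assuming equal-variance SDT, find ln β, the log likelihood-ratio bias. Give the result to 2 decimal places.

ln β = 0.51

H = 70/120 = 0.5833
FA = 18/120 = 0.1500
Φ⁻¹(H) = Φ⁻¹(0.5833) = 0.210
Φ⁻¹(FA) = Φ⁻¹(0.1500) = -1.036
ln β = −½·[z(H)² − z(FA)²] = −0.5 × (0.044 − 1.073) = 0.5145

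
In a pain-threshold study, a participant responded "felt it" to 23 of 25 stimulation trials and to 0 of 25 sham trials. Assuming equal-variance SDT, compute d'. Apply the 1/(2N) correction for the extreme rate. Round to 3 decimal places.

d' = 3.459

The false-alarm rate is 0/25 = 0, so apply the 1/(2N) correction: FA → 1/(2·25) = 0.02000.
z(H) = z(0.92000) = 1.4051
z(FA) = z(0.02000) = -2.0537
d' = 1.4051 − (-2.0537) = 3.4588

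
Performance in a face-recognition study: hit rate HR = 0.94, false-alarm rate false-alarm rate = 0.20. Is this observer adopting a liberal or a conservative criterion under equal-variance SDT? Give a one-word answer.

liberal

z(H) = 1.555, z(FA) = -0.842
c = −½·(z(H) + z(FA)) = -0.3565
c < 0 → liberal criterion (biased toward responding “yes”).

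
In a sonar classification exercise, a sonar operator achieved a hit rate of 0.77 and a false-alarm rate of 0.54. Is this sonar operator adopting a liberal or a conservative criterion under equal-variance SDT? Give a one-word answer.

liberal

z(H) = 0.739, z(FA) = 0.100
c = −½·(z(H) + z(FA)) = -0.4195
c < 0 → liberal criterion (biased toward responding “yes”).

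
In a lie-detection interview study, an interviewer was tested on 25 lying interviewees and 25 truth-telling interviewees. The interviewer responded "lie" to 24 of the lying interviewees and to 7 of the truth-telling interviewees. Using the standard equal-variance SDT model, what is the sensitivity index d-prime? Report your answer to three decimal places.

H = 24/25 = 0.9600
FA = 7/25 = 0.2800
z(0.9600) = 1.7507, z(0.2800) = -0.5828
d' = z(H) − z(FA) = 1.7507 − (-0.5828) = 2.3335

d-prime = 2.334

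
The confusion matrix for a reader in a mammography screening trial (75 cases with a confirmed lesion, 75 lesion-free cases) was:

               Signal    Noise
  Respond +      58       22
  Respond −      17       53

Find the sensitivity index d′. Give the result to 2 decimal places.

H = 58/75 = 0.7733
FA = 22/75 = 0.2933
z(H) = 0.7498
z(FA) = -0.5438
d' = z(H) − z(FA) = 0.7498 − (-0.5438) = 1.2936

d′ = 1.29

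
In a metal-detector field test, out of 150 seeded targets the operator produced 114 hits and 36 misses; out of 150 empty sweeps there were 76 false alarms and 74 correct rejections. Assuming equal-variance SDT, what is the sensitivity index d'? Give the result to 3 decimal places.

H = 114/150 = 0.7600
FA = 76/150 = 0.5067
z(H) = z(0.7600) = 0.7063
z(FA) = z(0.5067) = 0.0168
d' = z(H) − z(FA) = 0.7063 − 0.0168 = 0.6895

d' = 0.690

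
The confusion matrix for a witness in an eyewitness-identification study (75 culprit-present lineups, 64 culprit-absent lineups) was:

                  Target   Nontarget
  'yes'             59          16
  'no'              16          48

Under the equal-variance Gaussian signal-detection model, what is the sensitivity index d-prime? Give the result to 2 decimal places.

d-prime = 1.47

H = 59/75 = 0.7867
FA = 16/64 = 0.2500
z(H) = z(0.7867) = 0.7950
z(FA) = z(0.2500) = -0.6745
d' = z(H) − z(FA) = 0.7950 − (-0.6745) = 1.4695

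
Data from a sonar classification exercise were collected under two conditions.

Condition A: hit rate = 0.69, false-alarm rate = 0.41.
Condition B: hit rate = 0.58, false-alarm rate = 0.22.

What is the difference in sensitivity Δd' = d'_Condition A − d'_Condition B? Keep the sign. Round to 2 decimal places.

Δd' = -0.25

Condition A: z(0.69) = 0.496, z(0.41) = -0.228, d' = 0.724
Condition B: z(0.58) = 0.202, z(0.22) = -0.772, d' = 0.974
Δd' = d'_Condition A − d'_Condition B = 0.724 − 0.974 = -0.250
Condition B has the higher sensitivity.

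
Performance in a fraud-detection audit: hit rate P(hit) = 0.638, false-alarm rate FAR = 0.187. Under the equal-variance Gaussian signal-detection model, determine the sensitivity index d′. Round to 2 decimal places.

d′ = 1.24

z(H) = z(0.638) = 0.353
z(FA) = z(0.187) = -0.889
d' = z(H) − z(FA) = 0.353 − (-0.889) = 1.242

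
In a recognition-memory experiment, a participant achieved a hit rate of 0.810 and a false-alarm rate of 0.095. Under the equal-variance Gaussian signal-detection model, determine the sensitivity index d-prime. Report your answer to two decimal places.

d-prime = 2.19

z(H) = z(0.810) = 0.878
z(FA) = z(0.095) = -1.311
d' = z(H) − z(FA) = 0.878 − (-1.311) = 2.189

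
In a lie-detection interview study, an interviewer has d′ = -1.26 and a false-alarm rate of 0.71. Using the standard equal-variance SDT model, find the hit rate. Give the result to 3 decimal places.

hit rate = 0.240

z(false-alarm rate) = z(0.71) = 0.5534
z(H) = z(FA) + d' = 0.5534 + (-1.26) = -0.7066
hit rate = Φ(-0.7066) = 0.2399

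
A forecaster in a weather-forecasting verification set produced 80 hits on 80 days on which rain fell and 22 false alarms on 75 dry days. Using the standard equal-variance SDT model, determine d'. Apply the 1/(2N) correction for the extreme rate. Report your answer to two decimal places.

d' = 3.04

The hit rate is 80/80 = 1, so apply the 1/(2N) correction: H → 1 − 1/(2·80) = 0.99375.
z(H) = z(0.99375) = 2.498
z(FA) = z(0.29333) = -0.544
d' = 2.498 − (-0.544) = 3.042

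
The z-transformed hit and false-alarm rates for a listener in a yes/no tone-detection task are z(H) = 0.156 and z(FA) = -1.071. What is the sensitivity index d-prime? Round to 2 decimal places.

d-prime = 1.23

d' = z(H) − z(FA) = 0.156 − (-1.071) = 1.227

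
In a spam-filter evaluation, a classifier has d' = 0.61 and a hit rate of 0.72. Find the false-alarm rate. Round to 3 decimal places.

false-alarm rate = 0.489

z(hit rate) = z(0.72) = 0.5828
z(FA) = z(H) − d' = 0.5828 − 0.61 = -0.0272
false-alarm rate = Φ(-0.0272) = 0.4892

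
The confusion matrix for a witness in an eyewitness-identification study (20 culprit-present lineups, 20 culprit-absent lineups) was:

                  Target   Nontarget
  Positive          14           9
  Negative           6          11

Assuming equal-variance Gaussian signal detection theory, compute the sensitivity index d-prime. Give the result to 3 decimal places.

H = 14/20 = 0.7000
FA = 9/20 = 0.4500
z(0.7000) = 0.5244, z(0.4500) = -0.1257
d' = z(H) − z(FA) = 0.5244 − (-0.1257) = 0.6501

d-prime = 0.650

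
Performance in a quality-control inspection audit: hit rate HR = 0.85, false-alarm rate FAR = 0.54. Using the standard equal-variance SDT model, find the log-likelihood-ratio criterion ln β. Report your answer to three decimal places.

ln β = -0.532

Φ⁻¹(H) = 1.0364
Φ⁻¹(FA) = 0.1004
ln β = −½·[z(H)² − z(FA)²] = −0.5 × (1.0741 − 0.0101) = -0.5320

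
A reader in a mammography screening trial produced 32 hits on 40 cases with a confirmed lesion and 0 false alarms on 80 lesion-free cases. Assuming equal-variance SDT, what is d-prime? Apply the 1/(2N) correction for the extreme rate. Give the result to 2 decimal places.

d-prime = 3.34

The false-alarm rate is 0/80 = 0, so apply the 1/(2N) correction: FA → 1/(2·80) = 0.00625.
z(H) = z(0.80000) = 0.842
z(FA) = z(0.00625) = -2.498
d' = 0.842 − (-2.498) = 3.340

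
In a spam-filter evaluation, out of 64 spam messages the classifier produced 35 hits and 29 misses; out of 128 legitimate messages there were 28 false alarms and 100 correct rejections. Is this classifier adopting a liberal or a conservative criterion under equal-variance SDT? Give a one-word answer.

conservative

z(H) = 0.118, z(FA) = -0.776
c = −½·(z(H) + z(FA)) = 0.329
c > 0 → conservative criterion (biased toward responding “no”).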